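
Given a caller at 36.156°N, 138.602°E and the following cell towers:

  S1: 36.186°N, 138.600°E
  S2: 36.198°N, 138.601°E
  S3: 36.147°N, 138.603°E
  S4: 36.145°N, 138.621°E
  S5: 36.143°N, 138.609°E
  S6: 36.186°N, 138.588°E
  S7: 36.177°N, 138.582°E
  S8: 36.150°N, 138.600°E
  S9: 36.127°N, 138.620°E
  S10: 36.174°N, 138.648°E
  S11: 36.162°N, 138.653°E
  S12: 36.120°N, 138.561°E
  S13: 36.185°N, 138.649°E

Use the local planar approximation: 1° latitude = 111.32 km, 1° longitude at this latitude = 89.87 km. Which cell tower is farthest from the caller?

S12

Distances from 36.156°N, 138.602°E:
S1: √((0.030·111.32)² + (-0.002·89.87)²) = √(11.15293 + 0.03231) = 3.344 km
S2: √((0.042·111.32)² + (-0.001·89.87)²) = √(21.85974 + 0.00808) = 4.676 km
S3: √((-0.009·111.32)² + (0.001·89.87)²) = √(1.00376 + 0.00808) = 1.006 km
S4: √((-0.011·111.32)² + (0.019·89.87)²) = √(1.49945 + 2.91566) = 2.101 km
S5: √((-0.013·111.32)² + (0.007·89.87)²) = √(2.09427 + 0.39575) = 1.578 km
S6: √((0.030·111.32)² + (-0.014·89.87)²) = √(11.15293 + 1.58302) = 3.569 km
S7: √((0.021·111.32)² + (-0.020·89.87)²) = √(5.46493 + 3.23065) = 2.949 km
S8: √((-0.006·111.32)² + (-0.002·89.87)²) = √(0.44612 + 0.03231) = 0.692 km
S9: √((-0.029·111.32)² + (0.018·89.87)²) = √(10.42179 + 2.61682) = 3.611 km
S10: √((0.018·111.32)² + (0.046·89.87)²) = √(4.01505 + 17.09012) = 4.594 km
S11: √((0.006·111.32)² + (0.051·89.87)²) = √(0.44612 + 21.00728) = 4.632 km
S12: √((-0.036·111.32)² + (-0.041·89.87)²) = √(16.06022 + 13.57679) = 5.444 km
S13: √((0.029·111.32)² + (0.047·89.87)²) = √(10.42179 + 17.84125) = 5.316 km
Maximum: S12 at 5.444 km.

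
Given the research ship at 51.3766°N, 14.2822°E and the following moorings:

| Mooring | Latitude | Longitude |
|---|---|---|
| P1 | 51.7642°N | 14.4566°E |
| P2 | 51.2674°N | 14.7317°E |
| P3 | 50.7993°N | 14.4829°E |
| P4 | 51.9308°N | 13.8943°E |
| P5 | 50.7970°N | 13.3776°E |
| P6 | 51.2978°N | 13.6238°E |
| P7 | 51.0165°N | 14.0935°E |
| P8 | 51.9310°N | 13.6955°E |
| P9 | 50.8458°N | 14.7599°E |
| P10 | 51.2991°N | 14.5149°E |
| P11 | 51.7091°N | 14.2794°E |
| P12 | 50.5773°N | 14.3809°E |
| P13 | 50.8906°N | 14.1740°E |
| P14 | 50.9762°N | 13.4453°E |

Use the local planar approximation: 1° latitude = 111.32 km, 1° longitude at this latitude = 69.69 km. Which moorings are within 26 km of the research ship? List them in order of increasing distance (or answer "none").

Distances from 51.3766°N, 14.2822°E:
P1: 44.8267 km
P2: 33.6016 km
P3: 65.7695 km
P4: 67.3562 km
P5: 90.2065 km
P6: 46.7149 km
P7: 42.1883 km
P8: 74.0311 km
P9: 67.8215 km
P10: 18.3689 km
P11: 37.0144 km
P12: 89.2435 km
P13: 54.6245 km
P14: 73.4054 km
Threshold 26 km: P10 (18.3689 km) is within range.

P10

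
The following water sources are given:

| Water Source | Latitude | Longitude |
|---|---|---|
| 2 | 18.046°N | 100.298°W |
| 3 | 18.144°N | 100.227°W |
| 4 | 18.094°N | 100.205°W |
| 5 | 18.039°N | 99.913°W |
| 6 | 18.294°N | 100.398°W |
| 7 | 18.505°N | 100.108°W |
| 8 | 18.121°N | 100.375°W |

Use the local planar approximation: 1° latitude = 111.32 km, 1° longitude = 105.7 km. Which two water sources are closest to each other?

3 and 4

Pairwise distances:
2–3: √((0.098·111.32)² + (0.071·105.7)²) = √(119.01414 + 56.32052) = 13.241 km
2–4: √((0.048·111.32)² + (0.093·105.7)²) = √(28.55150 + 96.63087) = 11.188 km
2–5: √((-0.007·111.32)² + (0.385·105.7)²) = √(0.60721 + 1656.04233) = 40.702 km
2–6: √((0.248·111.32)² + (-0.100·105.7)²) = √(762.16633 + 111.72490) = 29.562 km
2–7: √((0.459·111.32)² + (0.190·105.7)²) = √(2610.78895 + 403.32689) = 54.901 km
2–8: √((0.075·111.32)² + (-0.077·105.7)²) = √(69.70580 + 66.24169) = 11.660 km
3–4: √((-0.050·111.32)² + (0.022·105.7)²) = √(30.98036 + 5.40749) = 6.032 km
3–5: √((-0.105·111.32)² + (0.314·105.7)²) = √(136.62337 + 1101.56282) = 35.188 km
3–6: √((0.150·111.32)² + (-0.171·105.7)²) = √(278.82320 + 326.69478) = 24.607 km
3–7: √((0.361·111.32)² + (0.119·105.7)²) = √(1614.95639 + 158.21363) = 42.109 km
3–8: √((-0.023·111.32)² + (-0.148·105.7)²) = √(6.55544 + 244.72222) = 15.852 km
4–5: √((-0.055·111.32)² + (0.292·105.7)²) = √(37.48623 + 952.61119) = 31.466 km
4–6: √((0.200·111.32)² + (-0.193·105.7)²) = √(495.68570 + 416.16408) = 30.197 km
4–7: √((0.411·111.32)² + (0.097·105.7)²) = √(2093.29309 + 105.12196) = 46.887 km
4–8: √((0.027·111.32)² + (-0.170·105.7)²) = √(9.03387 + 322.88496) = 18.219 km
5–6: √((0.255·111.32)² + (-0.485·105.7)²) = √(805.79906 + 2628.04896) = 58.599 km
5–7: √((0.466·111.32)² + (-0.195·105.7)²) = √(2691.02808 + 424.83393) = 55.820 km
5–8: √((0.082·111.32)² + (-0.462·105.7)²) = √(83.32477 + 2384.70096) = 49.679 km
6–7: √((0.211·111.32)² + (0.290·105.7)²) = √(551.71057 + 939.60641) = 38.618 km
6–8: √((-0.173·111.32)² + (0.023·105.7)²) = √(370.88443 + 5.91025) = 19.411 km
7–8: √((-0.384·111.32)² + (-0.267·105.7)²) = √(1827.29575 + 796.47564) = 51.223 km
Closest pair: 3–4 at 6.032 km.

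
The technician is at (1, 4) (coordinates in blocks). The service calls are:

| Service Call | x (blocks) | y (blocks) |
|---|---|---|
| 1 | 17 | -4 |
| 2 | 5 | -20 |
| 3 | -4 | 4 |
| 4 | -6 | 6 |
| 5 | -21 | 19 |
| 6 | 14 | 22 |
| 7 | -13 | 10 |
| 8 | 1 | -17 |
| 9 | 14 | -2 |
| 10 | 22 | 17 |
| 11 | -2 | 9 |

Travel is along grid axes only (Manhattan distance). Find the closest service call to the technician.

3

Distances from (1, 4):
1: 24 blocks
2: 28 blocks
3: 5 blocks
4: 9 blocks
5: 37 blocks
6: 31 blocks
7: 20 blocks
8: 21 blocks
9: 19 blocks
10: 34 blocks
11: 8 blocks
Minimum: 3 at 5 blocks.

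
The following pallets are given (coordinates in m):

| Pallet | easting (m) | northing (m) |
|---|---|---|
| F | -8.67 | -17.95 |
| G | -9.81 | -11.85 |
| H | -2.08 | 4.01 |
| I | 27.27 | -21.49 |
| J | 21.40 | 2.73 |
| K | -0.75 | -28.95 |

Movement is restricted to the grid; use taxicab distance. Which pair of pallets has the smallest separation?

Pairwise distances:
F–G: 7.24 m
F–H: 28.55 m
F–I: 39.48 m
F–J: 50.75 m
F–K: 18.92 m
G–H: 23.59 m
G–I: 46.72 m
G–J: 45.79 m
G–K: 26.16 m
H–I: 54.85 m
H–J: 24.76 m
H–K: 34.29 m
I–J: 30.09 m
I–K: 35.48 m
J–K: 53.83 m
Closest pair: F–G at 7.24 m.

F and G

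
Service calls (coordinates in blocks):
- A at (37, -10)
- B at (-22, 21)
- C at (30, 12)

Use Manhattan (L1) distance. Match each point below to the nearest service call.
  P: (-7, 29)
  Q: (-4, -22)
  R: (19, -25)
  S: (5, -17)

P→B; Q→A; R→A; S→A

P at (-7, 29):
  A: |44| + |-39| = 44 + 39 = 83 blocks
  B: |-15| + |-8| = 15 + 8 = 23 blocks
  C: |37| + |-17| = 37 + 17 = 54 blocks
  → nearest: B (23 blocks)
Q at (-4, -22):
  A: |41| + |12| = 41 + 12 = 53 blocks
  B: |-18| + |43| = 18 + 43 = 61 blocks
  C: |34| + |34| = 34 + 34 = 68 blocks
  → nearest: A (53 blocks)
R at (19, -25):
  A: |18| + |15| = 18 + 15 = 33 blocks
  B: |-41| + |46| = 41 + 46 = 87 blocks
  C: |11| + |37| = 11 + 37 = 48 blocks
  → nearest: A (33 blocks)
S at (5, -17):
  A: |32| + |7| = 32 + 7 = 39 blocks
  B: |-27| + |38| = 27 + 38 = 65 blocks
  C: |25| + |29| = 25 + 29 = 54 blocks
  → nearest: A (39 blocks)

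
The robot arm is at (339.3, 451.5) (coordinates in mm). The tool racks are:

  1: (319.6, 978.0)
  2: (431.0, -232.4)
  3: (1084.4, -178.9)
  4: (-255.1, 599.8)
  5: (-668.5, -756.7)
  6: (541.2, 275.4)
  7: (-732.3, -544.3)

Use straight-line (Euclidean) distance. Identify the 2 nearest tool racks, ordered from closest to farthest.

Distances from (339.3, 451.5):
1: √((-19.7)² + (526.5)²) = √(388.090 + 277202.250) = 526.9 mm
2: √((91.7)² + (-683.9)²) = √(8408.890 + 467719.210) = 690.0 mm
3: √((745.1)² + (-630.4)²) = √(555174.010 + 397404.160) = 976.0 mm
4: √((-594.4)² + (148.3)²) = √(353311.360 + 21992.890) = 612.6 mm
5: √((-1007.8)² + (-1208.2)²) = √(1015660.840 + 1459747.240) = 1573.3 mm
6: √((201.9)² + (-176.1)²) = √(40763.610 + 31011.210) = 267.9 mm
7: √((-1071.6)² + (-995.8)²) = √(1148326.560 + 991617.640) = 1462.9 mm
Sorted: 6 (267.9 mm) < 1 (526.9 mm) < 4 (612.6 mm) < 2 (690.0 mm) < …

6, 1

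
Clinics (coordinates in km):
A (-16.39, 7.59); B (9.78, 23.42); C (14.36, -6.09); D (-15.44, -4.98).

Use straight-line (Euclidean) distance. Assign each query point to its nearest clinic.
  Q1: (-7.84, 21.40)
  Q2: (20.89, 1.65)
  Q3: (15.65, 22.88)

Q1 at (-7.84, 21.40):
  A: √((-8.55)² + (-13.81)²) = √(73.1025 + 190.7161) = 16.24 km
  B: √((17.62)² + (2.02)²) = √(310.4644 + 4.0804) = 17.74 km
  C: √((22.20)² + (-27.49)²) = √(492.8400 + 755.7001) = 35.33 km
  D: √((-7.60)² + (-26.38)²) = √(57.7600 + 695.9044) = 27.45 km
  → nearest: A (16.24 km)
Q2 at (20.89, 1.65):
  A: √((-37.28)² + (5.94)²) = √(1389.7984 + 35.2836) = 37.75 km
  B: √((-11.11)² + (21.77)²) = √(123.4321 + 473.9329) = 24.44 km
  C: √((-6.53)² + (-7.74)²) = √(42.6409 + 59.9076) = 10.13 km
  D: √((-36.33)² + (-6.63)²) = √(1319.8689 + 43.9569) = 36.93 km
  → nearest: C (10.13 km)
Q3 at (15.65, 22.88):
  A: √((-32.04)² + (-15.29)²) = √(1026.5616 + 233.7841) = 35.50 km
  B: √((-5.87)² + (0.54)²) = √(34.4569 + 0.2916) = 5.89 km
  C: √((-1.29)² + (-28.97)²) = √(1.6641 + 839.2609) = 29.00 km
  D: √((-31.09)² + (-27.86)²) = √(966.5881 + 776.1796) = 41.75 km
  → nearest: B (5.89 km)

Q1→A; Q2→C; Q3→B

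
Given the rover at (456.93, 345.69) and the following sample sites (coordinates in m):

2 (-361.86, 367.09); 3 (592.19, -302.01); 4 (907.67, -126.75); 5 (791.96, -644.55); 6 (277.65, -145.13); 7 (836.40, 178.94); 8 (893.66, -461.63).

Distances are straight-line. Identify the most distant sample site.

Distances from (456.93, 345.69):
2: √((-818.79)² + (21.40)²) = √(670417.0641 + 457.9600) = 819.07 m
3: √((135.26)² + (-647.70)²) = √(18295.2676 + 419515.2900) = 661.67 m
4: √((450.74)² + (-472.44)²) = √(203166.5476 + 223199.5536) = 652.97 m
5: √((335.03)² + (-990.24)²) = √(112245.1009 + 980575.2576) = 1045.38 m
6: √((-179.28)² + (-490.82)²) = √(32141.3184 + 240904.2724) = 522.54 m
7: √((379.47)² + (-166.75)²) = √(143997.4809 + 27805.5625) = 414.49 m
8: √((436.73)² + (-807.32)²) = √(190733.0929 + 651765.5824) = 917.88 m
Maximum: 5 at 1045.38 m.

5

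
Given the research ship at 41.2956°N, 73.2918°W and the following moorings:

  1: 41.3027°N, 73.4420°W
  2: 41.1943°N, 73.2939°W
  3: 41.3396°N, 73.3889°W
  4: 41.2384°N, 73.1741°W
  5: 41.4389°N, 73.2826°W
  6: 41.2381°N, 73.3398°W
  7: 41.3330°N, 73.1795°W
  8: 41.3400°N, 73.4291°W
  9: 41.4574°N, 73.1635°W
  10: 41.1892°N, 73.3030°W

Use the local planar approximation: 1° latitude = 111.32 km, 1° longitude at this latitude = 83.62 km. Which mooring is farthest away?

9

Distances from 41.2956°N, 73.2918°W:
1: 12.5846 km
2: 11.2781 km
3: 9.4825 km
4: 11.7223 km
5: 15.9707 km
6: 7.5552 km
7: 10.2721 km
8: 12.4997 km
9: 20.9646 km
10: 11.8814 km
Maximum: 9 at 20.9646 km.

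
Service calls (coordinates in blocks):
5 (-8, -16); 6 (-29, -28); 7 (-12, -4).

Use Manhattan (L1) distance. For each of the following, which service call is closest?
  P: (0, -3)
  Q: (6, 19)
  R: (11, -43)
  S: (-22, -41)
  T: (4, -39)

P at (0, -3):
  5: 21 blocks
  6: 54 blocks
  7: 13 blocks
  → nearest: 7 (13 blocks)
Q at (6, 19):
  5: 49 blocks
  6: 82 blocks
  7: 41 blocks
  → nearest: 7 (41 blocks)
R at (11, -43):
  5: 46 blocks
  6: 55 blocks
  7: 62 blocks
  → nearest: 5 (46 blocks)
S at (-22, -41):
  5: 39 blocks
  6: 20 blocks
  7: 47 blocks
  → nearest: 6 (20 blocks)
T at (4, -39):
  5: 35 blocks
  6: 44 blocks
  7: 51 blocks
  → nearest: 5 (35 blocks)

P→7; Q→7; R→5; S→6; T→5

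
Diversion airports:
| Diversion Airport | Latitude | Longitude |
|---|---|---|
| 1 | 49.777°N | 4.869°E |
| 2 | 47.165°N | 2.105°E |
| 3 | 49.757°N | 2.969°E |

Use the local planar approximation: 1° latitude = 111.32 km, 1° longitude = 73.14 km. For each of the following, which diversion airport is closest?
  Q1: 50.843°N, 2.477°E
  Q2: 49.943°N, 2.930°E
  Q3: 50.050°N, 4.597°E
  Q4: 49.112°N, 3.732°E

Q1→3; Q2→3; Q3→1; Q4→3

Q1 at 50.843°N, 2.477°E:
  1: 211.399 km
  2: 410.338 km
  3: 126.135 km
  → nearest: 3 (126.135 km)
Q2 at 49.943°N, 2.930°E:
  1: 143.017 km
  2: 315.079 km
  3: 20.901 km
  → nearest: 3 (20.901 km)
Q3 at 50.050°N, 4.597°E:
  1: 36.323 km
  2: 369.274 km
  3: 123.458 km
  → nearest: 1 (36.323 km)
Q4 at 49.112°N, 3.732°E:
  1: 111.336 km
  2: 247.259 km
  3: 90.938 km
  → nearest: 3 (90.938 km)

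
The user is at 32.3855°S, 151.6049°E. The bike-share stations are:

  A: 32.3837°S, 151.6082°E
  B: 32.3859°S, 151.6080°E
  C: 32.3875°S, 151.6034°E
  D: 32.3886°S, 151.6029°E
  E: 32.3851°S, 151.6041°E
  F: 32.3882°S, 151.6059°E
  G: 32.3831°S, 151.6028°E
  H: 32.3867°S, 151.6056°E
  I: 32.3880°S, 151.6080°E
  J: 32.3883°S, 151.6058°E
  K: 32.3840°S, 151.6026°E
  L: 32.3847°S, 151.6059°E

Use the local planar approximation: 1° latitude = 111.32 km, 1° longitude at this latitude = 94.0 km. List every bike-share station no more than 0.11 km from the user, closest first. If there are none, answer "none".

Distances from 32.3855°S, 151.6049°E:
A: 0.3693 km
B: 0.2948 km
C: 0.2635 km
D: 0.3930 km
E: 0.0874 km
F: 0.3149 km
G: 0.3322 km
H: 0.1489 km
I: 0.4029 km
J: 0.3230 km
K: 0.2732 km
L: 0.1295 km
Threshold 0.11 km: E (0.0874 km) is within range.

E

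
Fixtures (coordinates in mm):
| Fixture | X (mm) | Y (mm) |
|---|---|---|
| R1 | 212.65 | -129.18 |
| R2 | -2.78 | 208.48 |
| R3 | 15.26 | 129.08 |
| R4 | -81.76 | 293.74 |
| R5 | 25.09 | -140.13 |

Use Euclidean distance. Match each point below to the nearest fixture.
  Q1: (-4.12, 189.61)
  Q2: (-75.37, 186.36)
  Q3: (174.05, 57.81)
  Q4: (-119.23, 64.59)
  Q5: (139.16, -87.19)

Q1→R2; Q2→R2; Q3→R3; Q4→R3; Q5→R1

Q1 at (-4.12, 189.61):
  R1: 385.51 mm
  R2: 18.92 mm
  R3: 63.56 mm
  R4: 129.89 mm
  R5: 331.03 mm
  → nearest: R2 (18.92 mm)
Q2 at (-75.37, 186.36):
  R1: 427.22 mm
  R2: 75.89 mm
  R3: 107.21 mm
  R4: 107.57 mm
  R5: 341.60 mm
  → nearest: R2 (75.89 mm)
Q3 at (174.05, 57.81):
  R1: 190.93 mm
  R2: 232.32 mm
  R3: 174.05 mm
  R4: 348.00 mm
  R5: 247.73 mm
  → nearest: R3 (174.05 mm)
Q4 at (-119.23, 64.59):
  R1: 384.31 mm
  R2: 185.11 mm
  R3: 149.15 mm
  R4: 232.19 mm
  R5: 250.48 mm
  → nearest: R3 (149.15 mm)
Q5 at (139.16, -87.19):
  R1: 84.64 mm
  R2: 327.98 mm
  R3: 249.25 mm
  R4: 440.36 mm
  R5: 125.76 mm
  → nearest: R1 (84.64 mm)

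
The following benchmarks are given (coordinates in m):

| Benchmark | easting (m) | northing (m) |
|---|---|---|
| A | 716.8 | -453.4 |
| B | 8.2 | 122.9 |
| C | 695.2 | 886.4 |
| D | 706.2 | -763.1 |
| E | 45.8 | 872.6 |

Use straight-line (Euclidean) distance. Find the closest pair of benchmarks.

A and D

Pairwise distances:
A–B: √((-708.6)² + (576.3)²) = √(502113.960 + 332121.690) = 913.4 m
A–C: √((-21.6)² + (1339.8)²) = √(466.560 + 1795064.040) = 1340.0 m
A–D: √((-10.6)² + (-309.7)²) = √(112.360 + 95914.090) = 309.9 m
A–E: √((-671.0)² + (1326.0)²) = √(450241.000 + 1758276.000) = 1486.1 m
B–C: √((687.0)² + (763.5)²) = √(471969.000 + 582932.250) = 1027.1 m
B–D: √((698.0)² + (-886.0)²) = √(487204.000 + 784996.000) = 1127.9 m
B–E: √((37.6)² + (749.7)²) = √(1413.760 + 562050.090) = 750.6 m
C–D: √((11.0)² + (-1649.5)²) = √(121.000 + 2720850.250) = 1649.5 m
C–E: √((-649.4)² + (-13.8)²) = √(421720.360 + 190.440) = 649.5 m
D–E: √((-660.4)² + (1635.7)²) = √(436128.160 + 2675514.490) = 1764.0 m
Closest pair: A–D at 309.9 m.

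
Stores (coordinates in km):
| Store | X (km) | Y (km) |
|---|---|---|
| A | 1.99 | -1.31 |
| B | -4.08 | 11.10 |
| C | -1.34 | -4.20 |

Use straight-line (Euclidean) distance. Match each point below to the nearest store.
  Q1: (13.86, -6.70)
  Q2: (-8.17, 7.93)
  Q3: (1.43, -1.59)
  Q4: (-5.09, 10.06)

Q1 at (13.86, -6.70):
  A: 13.04 km
  B: 25.27 km
  C: 15.40 km
  → nearest: A (13.04 km)
Q2 at (-8.17, 7.93):
  A: 13.73 km
  B: 5.17 km
  C: 13.92 km
  → nearest: B (5.17 km)
Q3 at (1.43, -1.59):
  A: 0.63 km
  B: 13.83 km
  C: 3.81 km
  → nearest: A (0.63 km)
Q4 at (-5.09, 10.06):
  A: 13.39 km
  B: 1.45 km
  C: 14.74 km
  → nearest: B (1.45 km)

Q1→A; Q2→B; Q3→A; Q4→B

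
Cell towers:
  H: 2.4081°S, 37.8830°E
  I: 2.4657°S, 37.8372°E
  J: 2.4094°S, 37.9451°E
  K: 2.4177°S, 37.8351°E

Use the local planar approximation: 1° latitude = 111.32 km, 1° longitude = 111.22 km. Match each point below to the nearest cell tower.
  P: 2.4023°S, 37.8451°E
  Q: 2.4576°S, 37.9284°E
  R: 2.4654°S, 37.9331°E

P→K; Q→J; R→J

P at 2.4023°S, 37.8451°E:
  H: 4.2644 km
  I: 7.1122 km
  J: 11.1500 km
  K: 2.0435 km
  → nearest: K (2.0435 km)
Q at 2.4576°S, 37.9284°E:
  H: 7.4740 km
  I: 10.1833 km
  J: 5.6780 km
  K: 11.2875 km
  → nearest: J (5.6780 km)
R at 2.4654°S, 37.9331°E:
  H: 8.4697 km
  I: 10.6661 km
  J: 6.3752 km
  K: 12.1242 km
  → nearest: J (6.3752 km)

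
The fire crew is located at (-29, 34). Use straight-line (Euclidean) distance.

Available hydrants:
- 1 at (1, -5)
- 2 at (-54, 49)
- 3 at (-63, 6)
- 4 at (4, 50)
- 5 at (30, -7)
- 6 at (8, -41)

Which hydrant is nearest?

Distances from (-29, 34):
1: √((30)² + (-39)²) = √(900.000 + 1521.000) = 49.2
2: √((-25)² + (15)²) = √(625.000 + 225.000) = 29.2
3: √((-34)² + (-28)²) = √(1156.000 + 784.000) = 44.0
4: √((33)² + (16)²) = √(1089.000 + 256.000) = 36.7
5: √((59)² + (-41)²) = √(3481.000 + 1681.000) = 71.8
6: √((37)² + (-75)²) = √(1369.000 + 5625.000) = 83.6
Minimum: 2 at 29.2.

2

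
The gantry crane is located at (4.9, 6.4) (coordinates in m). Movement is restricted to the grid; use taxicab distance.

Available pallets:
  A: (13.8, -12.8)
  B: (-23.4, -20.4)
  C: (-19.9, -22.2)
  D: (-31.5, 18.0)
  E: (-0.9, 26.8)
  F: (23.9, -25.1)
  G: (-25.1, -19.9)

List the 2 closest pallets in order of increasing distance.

E, A

Distances from (4.9, 6.4):
A: 28.1 m
B: 55.1 m
C: 53.4 m
D: 48.0 m
E: 26.2 m
F: 50.5 m
G: 56.3 m
Sorted: E (26.2 m) < A (28.1 m) < D (48.0 m) < F (50.5 m) < …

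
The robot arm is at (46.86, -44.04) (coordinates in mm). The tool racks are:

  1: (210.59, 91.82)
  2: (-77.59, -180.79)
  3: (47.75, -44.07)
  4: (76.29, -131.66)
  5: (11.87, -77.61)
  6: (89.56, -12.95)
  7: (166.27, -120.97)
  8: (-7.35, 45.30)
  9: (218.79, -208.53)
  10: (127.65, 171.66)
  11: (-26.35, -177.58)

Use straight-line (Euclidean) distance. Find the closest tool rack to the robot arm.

3

Distances from (46.86, -44.04):
1: 212.76 mm
2: 184.90 mm
3: 0.89 mm
4: 92.43 mm
5: 48.49 mm
6: 52.82 mm
7: 142.05 mm
8: 104.50 mm
9: 237.94 mm
10: 230.33 mm
11: 152.29 mm
Minimum: 3 at 0.89 mm.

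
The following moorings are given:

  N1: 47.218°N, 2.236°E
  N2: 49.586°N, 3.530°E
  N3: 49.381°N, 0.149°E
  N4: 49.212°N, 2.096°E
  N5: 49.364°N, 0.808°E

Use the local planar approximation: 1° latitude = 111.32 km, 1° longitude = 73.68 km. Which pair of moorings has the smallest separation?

N3 and N5

Pairwise distances:
N3–N5: √((-0.017·111.32)² + (0.659·73.68)²) = √(3.58133 + 2357.59968) = 48.592 km
N4–N5: √((0.152·111.32)² + (-1.288·73.68)²) = √(286.30806 + 9005.97963) = 96.397 km
N2–N4: √((-0.374·111.32)² + (-1.434·73.68)²) = √(1733.36331 + 11163.42701) = 113.564 km
N3–N4: √((-0.169·111.32)² + (1.947·73.68)²) = √(353.93198 + 20579.32555) = 144.683 km
N2–N5: √((-0.222·111.32)² + (-2.722·73.68)²) = √(610.73435 + 40223.09420) = 202.074 km
N1–N4: √((1.994·111.32)² + (-0.140·73.68)²) = √(49271.60430 + 106.40335) = 222.212 km
N2–N3: √((-0.205·111.32)² + (-3.381·73.68)²) = √(520.77978 + 62056.82840) = 250.155 km
N1–N5: √((2.146·111.32)² + (-1.428·73.68)²) = √(57069.73167 + 11070.20464) = 261.036 km
N1–N2: √((2.368·111.32)² + (1.294·73.68)²) = √(69487.99671 + 9090.08171) = 280.318 km
N1–N3: √((2.163·111.32)² + (-2.087·73.68)²) = √(57977.49328 + 23645.26211) = 285.697 km
Closest pair: N3–N5 at 48.592 km.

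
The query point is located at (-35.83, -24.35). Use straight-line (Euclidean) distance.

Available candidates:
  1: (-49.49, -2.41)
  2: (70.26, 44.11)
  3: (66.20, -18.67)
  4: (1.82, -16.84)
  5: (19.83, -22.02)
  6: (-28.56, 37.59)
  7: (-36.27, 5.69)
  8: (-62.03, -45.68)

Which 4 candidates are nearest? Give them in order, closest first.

1, 7, 8, 4

Distances from (-35.83, -24.35):
1: √((-13.66)² + (21.94)²) = √(186.5956 + 481.3636) = 25.84
2: √((106.09)² + (68.46)²) = √(11255.0881 + 4686.7716) = 126.26
3: √((102.03)² + (5.68)²) = √(10410.1209 + 32.2624) = 102.19
4: √((37.65)² + (7.51)²) = √(1417.5225 + 56.4001) = 38.39
5: √((55.66)² + (2.33)²) = √(3098.0356 + 5.4289) = 55.71
6: √((7.27)² + (61.94)²) = √(52.8529 + 3836.5636) = 62.37
7: √((-0.44)² + (30.04)²) = √(0.1936 + 902.4016) = 30.04
8: √((-26.20)² + (-21.33)²) = √(686.4400 + 454.9689) = 33.78
Sorted: 1 (25.84) < 7 (30.04) < 8 (33.78) < 4 (38.39) < 5 (55.71) < 6 (62.37) < …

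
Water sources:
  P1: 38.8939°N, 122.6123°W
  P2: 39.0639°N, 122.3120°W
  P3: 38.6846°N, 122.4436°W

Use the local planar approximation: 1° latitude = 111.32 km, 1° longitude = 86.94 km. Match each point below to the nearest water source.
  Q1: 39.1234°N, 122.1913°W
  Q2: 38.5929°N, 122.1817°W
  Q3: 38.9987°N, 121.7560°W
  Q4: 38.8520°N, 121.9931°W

Q1→P2; Q2→P3; Q3→P2; Q4→P2

Q1 at 39.1234°N, 122.1913°W:
  P1: 44.6361 km
  P2: 12.4092 km
  P3: 53.5462 km
  → nearest: P2 (12.4092 km)
Q2 at 38.5929°N, 122.1817°W:
  P1: 50.2416 km
  P2: 53.6415 km
  P3: 24.9531 km
  → nearest: P3 (24.9531 km)
Q3 at 38.9987°N, 121.7560°W:
  P1: 75.3553 km
  P2: 48.8805 km
  P3: 69.2549 km
  → nearest: P2 (48.8805 km)
Q4 at 38.8520°N, 121.9931°W:
  P1: 54.0349 km
  P2: 36.4021 km
  P3: 43.3737 km
  → nearest: P2 (36.4021 km)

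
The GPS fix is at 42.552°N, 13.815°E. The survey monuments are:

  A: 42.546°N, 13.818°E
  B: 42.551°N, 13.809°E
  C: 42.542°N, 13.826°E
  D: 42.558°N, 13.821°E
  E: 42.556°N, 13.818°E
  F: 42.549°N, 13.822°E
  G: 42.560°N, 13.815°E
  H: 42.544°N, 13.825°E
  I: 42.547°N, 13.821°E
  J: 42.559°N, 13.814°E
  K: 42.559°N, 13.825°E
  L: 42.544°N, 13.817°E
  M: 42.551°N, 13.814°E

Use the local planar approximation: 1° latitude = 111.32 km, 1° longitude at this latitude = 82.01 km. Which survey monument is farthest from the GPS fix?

Distances from 42.552°N, 13.815°E:
A: 0.712 km
B: 0.504 km
C: 1.433 km
D: 0.830 km
E: 0.509 km
F: 0.664 km
G: 0.891 km
H: 1.211 km
I: 0.743 km
J: 0.784 km
K: 1.131 km
L: 0.906 km
M: 0.138 km
Maximum: C at 1.433 km.

C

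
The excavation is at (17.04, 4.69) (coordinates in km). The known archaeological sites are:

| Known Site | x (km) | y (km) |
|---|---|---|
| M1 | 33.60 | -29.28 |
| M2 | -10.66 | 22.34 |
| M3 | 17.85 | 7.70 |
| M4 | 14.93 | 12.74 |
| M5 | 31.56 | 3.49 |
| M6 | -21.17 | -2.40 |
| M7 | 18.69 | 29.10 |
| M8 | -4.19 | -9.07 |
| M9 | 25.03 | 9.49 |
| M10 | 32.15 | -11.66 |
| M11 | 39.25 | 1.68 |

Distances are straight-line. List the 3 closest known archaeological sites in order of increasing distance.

M3, M4, M9

Distances from (17.04, 4.69):
M1: √((16.56)² + (-33.97)²) = √(274.2336 + 1153.9609) = 37.79 km
M2: √((-27.70)² + (17.65)²) = √(767.2900 + 311.5225) = 32.85 km
M3: √((0.81)² + (3.01)²) = √(0.6561 + 9.0601) = 3.12 km
M4: √((-2.11)² + (8.05)²) = √(4.4521 + 64.8025) = 8.32 km
M5: √((14.52)² + (-1.20)²) = √(210.8304 + 1.4400) = 14.57 km
M6: √((-38.21)² + (-7.09)²) = √(1460.0041 + 50.2681) = 38.86 km
M7: √((1.65)² + (24.41)²) = √(2.7225 + 595.8481) = 24.47 km
M8: √((-21.23)² + (-13.76)²) = √(450.7129 + 189.3376) = 25.30 km
M9: √((7.99)² + (4.80)²) = √(63.8401 + 23.0400) = 9.32 km
M10: √((15.11)² + (-16.35)²) = √(228.3121 + 267.3225) = 22.26 km
M11: √((22.21)² + (-3.01)²) = √(493.2841 + 9.0601) = 22.41 km
Sorted: M3 (3.12 km) < M4 (8.32 km) < M9 (9.32 km) < M5 (14.57 km) < M10 (22.26 km) < …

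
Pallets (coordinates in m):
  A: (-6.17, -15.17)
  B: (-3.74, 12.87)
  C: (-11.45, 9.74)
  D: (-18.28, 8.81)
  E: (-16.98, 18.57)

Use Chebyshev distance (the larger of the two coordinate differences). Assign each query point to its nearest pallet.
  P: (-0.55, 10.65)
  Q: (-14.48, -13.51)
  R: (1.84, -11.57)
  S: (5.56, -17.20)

P→B; Q→A; R→A; S→A

P at (-0.55, 10.65):
  A: max(|-5.62|, |-25.82|) = 25.82 m
  B: max(|-3.19|, |2.22|) = 3.19 m
  C: max(|-10.90|, |-0.91|) = 10.90 m
  D: max(|-17.73|, |-1.84|) = 17.73 m
  E: max(|-16.43|, |7.92|) = 16.43 m
  → nearest: B (3.19 m)
Q at (-14.48, -13.51):
  A: max(|8.31|, |-1.66|) = 8.31 m
  B: max(|10.74|, |26.38|) = 26.38 m
  C: max(|3.03|, |23.25|) = 23.25 m
  D: max(|-3.80|, |22.32|) = 22.32 m
  E: max(|-2.50|, |32.08|) = 32.08 m
  → nearest: A (8.31 m)
R at (1.84, -11.57):
  A: max(|-8.01|, |-3.60|) = 8.01 m
  B: max(|-5.58|, |24.44|) = 24.44 m
  C: max(|-13.29|, |21.31|) = 21.31 m
  D: max(|-20.12|, |20.38|) = 20.38 m
  E: max(|-18.82|, |30.14|) = 30.14 m
  → nearest: A (8.01 m)
S at (5.56, -17.20):
  A: max(|-11.73|, |2.03|) = 11.73 m
  B: max(|-9.30|, |30.07|) = 30.07 m
  C: max(|-17.01|, |26.94|) = 26.94 m
  D: max(|-23.84|, |26.01|) = 26.01 m
  E: max(|-22.54|, |35.77|) = 35.77 m
  → nearest: A (11.73 m)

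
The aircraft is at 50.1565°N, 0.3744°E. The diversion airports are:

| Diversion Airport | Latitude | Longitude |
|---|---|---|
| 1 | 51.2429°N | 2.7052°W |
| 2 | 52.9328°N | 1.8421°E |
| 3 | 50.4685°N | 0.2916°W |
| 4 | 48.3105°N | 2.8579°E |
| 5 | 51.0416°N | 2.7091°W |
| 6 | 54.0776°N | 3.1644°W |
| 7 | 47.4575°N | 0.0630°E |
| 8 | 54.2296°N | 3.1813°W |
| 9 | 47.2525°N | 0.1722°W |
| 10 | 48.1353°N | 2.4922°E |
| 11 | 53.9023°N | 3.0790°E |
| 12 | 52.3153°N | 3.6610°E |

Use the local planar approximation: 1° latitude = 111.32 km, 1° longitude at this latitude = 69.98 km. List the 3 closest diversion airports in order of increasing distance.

Distances from 50.1565°N, 0.3744°E:
1: √((1.0864·111.32)² + (-3.0796·69.98)²) = √(14626.011454 + 46444.735956) = 247.1250 km
2: √((2.7763·111.32)² + (1.4677·69.98)²) = √(95516.671819 + 10549.271381) = 325.6777 km
3: √((0.3120·111.32)² + (-0.6660·69.98)²) = √(1206.300710 + 2172.182621) = 58.1247 km
4: √((-1.8460·111.32)² + (2.4835·69.98)²) = √(42228.901931 + 30204.816730) = 269.1351 km
5: √((0.8851·111.32)² + (-3.0835·69.98)²) = √(9708.029264 + 46562.445506) = 237.2140 km
6: √((3.9211·111.32)² + (-3.5388·69.98)²) = √(190529.501806 + 61328.156970) = 501.8542 km
7: √((-2.6990·111.32)² + (-0.3114·69.98)²) = √(90271.812919 + 474.881327) = 301.2419 km
8: √((4.0731·111.32)² + (-3.5557·69.98)²) = √(205587.422052 + 61915.316851) = 517.2067 km
9: √((-2.9040·111.32)² + (-0.5466·69.98)²) = √(104505.613562 + 1463.144203) = 325.5284 km
10: √((-2.0212·111.32)² + (2.1178·69.98)²) = √(50624.992800 + 21964.320095) = 269.4240 km
11: √((3.7458·111.32)² + (2.7046·69.98)²) = √(173874.368612 + 35822.340999) = 457.9265 km
12: √((2.1588·111.32)² + (3.2866·69.98)²) = √(57752.556560 + 52898.283294) = 332.6422 km
Sorted: 3 (58.1247 km) < 5 (237.2140 km) < 1 (247.1250 km) < 4 (269.1351 km) < 10 (269.4240 km) < …

3, 5, 1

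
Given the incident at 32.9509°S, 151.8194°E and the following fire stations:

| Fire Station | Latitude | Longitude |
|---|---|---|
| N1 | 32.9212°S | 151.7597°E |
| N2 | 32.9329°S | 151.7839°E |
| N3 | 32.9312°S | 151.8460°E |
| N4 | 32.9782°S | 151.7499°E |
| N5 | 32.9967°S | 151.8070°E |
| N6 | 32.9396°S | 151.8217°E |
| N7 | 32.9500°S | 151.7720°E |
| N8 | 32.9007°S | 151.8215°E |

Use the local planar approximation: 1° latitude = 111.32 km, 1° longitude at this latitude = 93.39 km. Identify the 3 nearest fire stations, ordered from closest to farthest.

Distances from 32.9509°S, 151.8194°E:
N1: √((0.0297·111.32)² + (-0.0597·93.39)²) = √(10.930985 + 31.084896) = 6.4820 km
N2: √((0.0180·111.32)² + (-0.0355·93.39)²) = √(4.015054 + 10.991512) = 3.8738 km
N3: √((0.0197·111.32)² + (0.0266·93.39)²) = √(4.809267 + 6.171120) = 3.3137 km
N4: √((-0.0273·111.32)² + (-0.0695·93.39)²) = √(9.235740 + 42.127953) = 7.1668 km
N5: √((-0.0458·111.32)² + (-0.0124·93.39)²) = √(25.994254 + 1.341047) = 5.2283 km
N6: √((0.0113·111.32)² + (0.0023·93.39)²) = √(1.582353 + 0.046138) = 1.2761 km
N7: √((0.0009·111.32)² + (-0.0474·93.39)²) = √(0.010038 + 19.595549) = 4.4278 km
N8: √((0.0502·111.32)² + (0.0021·93.39)²) = √(31.228695 + 0.038463) = 5.5917 km
Sorted: N6 (1.2761 km) < N3 (3.3137 km) < N2 (3.8738 km) < N7 (4.4278 km) < N5 (5.2283 km) < …

N6, N3, N2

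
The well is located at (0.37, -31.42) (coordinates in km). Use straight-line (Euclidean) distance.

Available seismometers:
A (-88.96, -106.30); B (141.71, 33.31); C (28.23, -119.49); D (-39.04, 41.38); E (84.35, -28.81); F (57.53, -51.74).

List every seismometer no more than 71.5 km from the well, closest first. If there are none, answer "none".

Distances from (0.37, -31.42):
A: √((-89.33)² + (-74.88)²) = √(7979.8489 + 5607.0144) = 116.56 km
B: √((141.34)² + (64.73)²) = √(19976.9956 + 4189.9729) = 155.46 km
C: √((27.86)² + (-88.07)²) = √(776.1796 + 7756.3249) = 92.37 km
D: √((-39.41)² + (72.80)²) = √(1553.1481 + 5299.8400) = 82.78 km
E: √((83.98)² + (2.61)²) = √(7052.6404 + 6.8121) = 84.02 km
F: √((57.16)² + (-20.32)²) = √(3267.2656 + 412.9024) = 60.66 km
Threshold 71.5 km: F (60.66 km) is within range.

F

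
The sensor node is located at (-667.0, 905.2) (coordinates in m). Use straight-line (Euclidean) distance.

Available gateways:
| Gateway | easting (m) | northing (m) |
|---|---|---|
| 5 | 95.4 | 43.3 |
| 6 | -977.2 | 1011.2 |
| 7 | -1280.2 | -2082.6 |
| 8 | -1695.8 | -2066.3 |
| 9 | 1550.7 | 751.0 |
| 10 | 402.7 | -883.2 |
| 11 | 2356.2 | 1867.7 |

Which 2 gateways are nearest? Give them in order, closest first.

Distances from (-667.0, 905.2):
5: 1150.7 m
6: 327.8 m
7: 3050.1 m
8: 3144.6 m
9: 2223.1 m
10: 2083.9 m
11: 3172.7 m
Sorted: 6 (327.8 m) < 5 (1150.7 m) < 10 (2083.9 m) < 9 (2223.1 m) < …

6, 5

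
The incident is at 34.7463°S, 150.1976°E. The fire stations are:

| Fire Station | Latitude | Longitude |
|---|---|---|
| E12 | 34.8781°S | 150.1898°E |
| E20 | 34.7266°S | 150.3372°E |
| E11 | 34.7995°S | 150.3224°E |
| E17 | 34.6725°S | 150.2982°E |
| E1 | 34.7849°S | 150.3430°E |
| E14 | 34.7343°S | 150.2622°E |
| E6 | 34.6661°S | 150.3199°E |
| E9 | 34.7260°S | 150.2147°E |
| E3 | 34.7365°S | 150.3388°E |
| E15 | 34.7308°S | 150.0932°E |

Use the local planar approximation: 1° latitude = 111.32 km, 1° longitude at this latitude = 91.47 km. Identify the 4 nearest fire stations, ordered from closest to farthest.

Distances from 34.7463°S, 150.1976°E:
E12: 14.6893 km
E20: 12.9562 km
E11: 12.8602 km
E17: 12.3356 km
E1: 13.9767 km
E14: 6.0581 km
E6: 14.3126 km
E9: 2.7483 km
E3: 12.9616 km
E15: 9.7041 km
Sorted: E9 (2.7483 km) < E14 (6.0581 km) < E15 (9.7041 km) < E17 (12.3356 km) < E11 (12.8602 km) < E20 (12.9562 km) < …

E9, E14, E15, E17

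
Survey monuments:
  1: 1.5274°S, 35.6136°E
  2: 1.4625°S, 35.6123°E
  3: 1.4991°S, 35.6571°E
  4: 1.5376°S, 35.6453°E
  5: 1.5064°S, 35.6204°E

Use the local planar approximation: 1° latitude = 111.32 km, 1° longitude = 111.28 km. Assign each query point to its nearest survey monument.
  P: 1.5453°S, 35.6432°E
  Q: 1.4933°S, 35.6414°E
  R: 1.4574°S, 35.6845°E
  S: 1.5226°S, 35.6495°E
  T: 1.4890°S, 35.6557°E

P at 1.5453°S, 35.6432°E:
  1: 3.8497 km
  2: 9.8378 km
  3: 5.3706 km
  4: 0.8884 km
  5: 5.0189 km
  → nearest: 4 (0.8884 km)
Q at 1.4933°S, 35.6414°E:
  1: 4.8969 km
  2: 4.7161 km
  3: 1.8626 km
  4: 4.9505 km
  5: 2.7546 km
  → nearest: 3 (1.8626 km)
R at 1.4574°S, 35.6845°E:
  1: 11.0892 km
  2: 8.0544 km
  3: 5.5539 km
  4: 9.9366 km
  5: 8.9796 km
  → nearest: 3 (5.5539 km)
S at 1.5226°S, 35.6495°E:
  1: 4.0305 km
  2: 7.8675 km
  3: 2.7493 km
  4: 1.7340 km
  5: 3.7065 km
  → nearest: 4 (1.7340 km)
T at 1.4890°S, 35.6557°E:
  1: 6.3420 km
  2: 5.6592 km
  3: 1.1351 km
  4: 5.5326 km
  5: 4.3798 km
  → nearest: 3 (1.1351 km)

P→4; Q→3; R→3; S→4; T→3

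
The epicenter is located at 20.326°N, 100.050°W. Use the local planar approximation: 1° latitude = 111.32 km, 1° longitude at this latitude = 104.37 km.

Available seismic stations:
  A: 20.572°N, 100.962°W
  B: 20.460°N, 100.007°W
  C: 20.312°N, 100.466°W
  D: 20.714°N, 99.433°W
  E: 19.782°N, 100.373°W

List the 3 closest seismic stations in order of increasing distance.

Distances from 20.326°N, 100.050°W:
A: 99.046 km
B: 15.577 km
C: 43.446 km
D: 77.540 km
E: 69.309 km
Sorted: B (15.577 km) < C (43.446 km) < E (69.309 km) < D (77.540 km) < A (99.046 km)

B, C, E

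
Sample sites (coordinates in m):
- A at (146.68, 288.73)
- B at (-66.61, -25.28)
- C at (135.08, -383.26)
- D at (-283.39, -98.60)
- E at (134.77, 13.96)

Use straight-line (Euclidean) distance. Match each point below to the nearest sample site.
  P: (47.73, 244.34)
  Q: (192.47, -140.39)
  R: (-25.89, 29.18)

P at (47.73, 244.34):
  A: √((98.95)² + (44.39)²) = √(9791.1025 + 1970.4721) = 108.45 m
  B: √((-114.34)² + (-269.62)²) = √(13073.6356 + 72694.9444) = 292.86 m
  C: √((87.35)² + (-627.60)²) = √(7630.0225 + 393881.7600) = 633.65 m
  D: √((-331.12)² + (-342.94)²) = √(109640.4544 + 117607.8436) = 476.71 m
  E: √((87.04)² + (-230.38)²) = √(7575.9616 + 53074.9444) = 246.27 m
  → nearest: A (108.45 m)
Q at (192.47, -140.39):
  A: √((-45.79)² + (429.12)²) = √(2096.7241 + 184143.9744) = 431.56 m
  B: √((-259.08)² + (115.11)²) = √(67122.4464 + 13250.3121) = 283.50 m
  C: √((-57.39)² + (-242.87)²) = √(3293.6121 + 58985.8369) = 249.56 m
  D: √((-475.86)² + (41.79)²) = √(226442.7396 + 1746.4041) = 477.69 m
  E: √((-57.70)² + (154.35)²) = √(3329.2900 + 23823.9225) = 164.78 m
  → nearest: E (164.78 m)
R at (-25.89, 29.18):
  A: √((172.57)² + (259.55)²) = √(29780.4049 + 67366.2025) = 311.68 m
  B: √((-40.72)² + (-54.46)²) = √(1658.1184 + 2965.8916) = 68.00 m
  C: √((160.97)² + (-412.44)²) = √(25911.3409 + 170106.7536) = 442.74 m
  D: √((-257.50)² + (-127.78)²) = √(66306.2500 + 16327.7284) = 287.46 m
  E: √((160.66)² + (-15.22)²) = √(25811.6356 + 231.6484) = 161.38 m
  → nearest: B (68.00 m)

P→A; Q→E; R→B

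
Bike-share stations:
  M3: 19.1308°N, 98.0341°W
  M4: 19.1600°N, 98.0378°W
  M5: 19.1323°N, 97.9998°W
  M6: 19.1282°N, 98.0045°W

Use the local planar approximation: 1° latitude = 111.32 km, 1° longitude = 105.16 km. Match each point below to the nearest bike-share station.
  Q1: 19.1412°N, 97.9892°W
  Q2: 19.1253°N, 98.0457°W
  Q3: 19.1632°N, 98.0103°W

Q1→M5; Q2→M3; Q3→M4

Q1 at 19.1412°N, 97.9892°W:
  M3: √((-0.0104·111.32)² + (-0.0449·105.16)²) = √(1.340334 + 22.294300) = 4.8615 km
  M4: √((0.0188·111.32)² + (-0.0486·105.16)²) = √(4.379879 + 26.120031) = 5.5227 km
  M5: √((-0.0089·111.32)² + (-0.0106·105.16)²) = √(0.981582 + 1.242547) = 1.4914 km
  M6: √((-0.0130·111.32)² + (-0.0153·105.16)²) = √(2.094272 + 2.588714) = 2.1640 km
  → nearest: M5 (1.4914 km)
Q2 at 19.1253°N, 98.0457°W:
  M3: √((0.0055·111.32)² + (0.0116·105.16)²) = √(0.374862 + 1.488049) = 1.3649 km
  M4: √((0.0347·111.32)² + (0.0079·105.16)²) = √(14.921255 + 0.690169) = 3.9511 km
  M5: √((0.0070·111.32)² + (0.0459·105.16)²) = √(0.607215 + 23.298423) = 4.8893 km
  M6: √((0.0029·111.32)² + (0.0412·105.16)²) = √(0.104218 + 18.771353) = 4.3446 km
  → nearest: M3 (1.3649 km)
Q3 at 19.1632°N, 98.0103°W:
  M3: √((-0.0324·111.32)² + (-0.0238·105.16)²) = √(13.008775 + 6.264048) = 4.3901 km
  M4: √((-0.0032·111.32)² + (-0.0275·105.16)²) = √(0.126896 + 8.363086) = 2.9138 km
  M5: √((-0.0309·111.32)² + (0.0105·105.16)²) = √(11.832141 + 1.219213) = 3.6127 km
  M6: √((-0.0350·111.32)² + (0.0058·105.16)²) = √(15.180374 + 0.372012) = 3.9437 km
  → nearest: M4 (2.9138 km)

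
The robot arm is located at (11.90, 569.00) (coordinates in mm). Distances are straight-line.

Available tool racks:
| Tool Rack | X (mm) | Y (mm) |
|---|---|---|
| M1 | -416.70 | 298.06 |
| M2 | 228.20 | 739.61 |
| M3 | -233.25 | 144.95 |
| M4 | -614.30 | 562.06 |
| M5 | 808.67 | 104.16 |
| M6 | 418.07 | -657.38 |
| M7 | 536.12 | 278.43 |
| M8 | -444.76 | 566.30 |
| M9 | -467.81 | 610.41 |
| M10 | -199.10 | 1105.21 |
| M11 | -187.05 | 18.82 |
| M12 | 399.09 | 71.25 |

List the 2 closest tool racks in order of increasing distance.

Distances from (11.90, 569.00):
M1: √((-428.60)² + (-270.94)²) = √(183697.9600 + 73408.4836) = 507.06 mm
M2: √((216.30)² + (170.61)²) = √(46785.6900 + 29107.7721) = 275.49 mm
M3: √((-245.15)² + (-424.05)²) = √(60098.5225 + 179818.4025) = 489.81 mm
M4: √((-626.20)² + (-6.94)²) = √(392126.4400 + 48.1636) = 626.24 mm
M5: √((796.77)² + (-464.84)²) = √(634842.4329 + 216076.2256) = 922.45 mm
M6: √((406.17)² + (-1226.38)²) = √(164974.0689 + 1504007.9044) = 1291.89 mm
M7: √((524.22)² + (-290.57)²) = √(274806.6084 + 84430.9249) = 599.36 mm
M8: √((-456.66)² + (-2.70)²) = √(208538.3556 + 7.2900) = 456.67 mm
M9: √((-479.71)² + (41.41)²) = √(230121.6841 + 1714.7881) = 481.49 mm
M10: √((-211.00)² + (536.21)²) = √(44521.0000 + 287521.1641) = 576.23 mm
M11: √((-198.95)² + (-550.18)²) = √(39581.1025 + 302698.0324) = 585.05 mm
M12: √((387.19)² + (-497.75)²) = √(149916.0961 + 247755.0625) = 630.61 mm
Sorted: M2 (275.49 mm) < M8 (456.67 mm) < M9 (481.49 mm) < M3 (489.81 mm) < …

M2, M8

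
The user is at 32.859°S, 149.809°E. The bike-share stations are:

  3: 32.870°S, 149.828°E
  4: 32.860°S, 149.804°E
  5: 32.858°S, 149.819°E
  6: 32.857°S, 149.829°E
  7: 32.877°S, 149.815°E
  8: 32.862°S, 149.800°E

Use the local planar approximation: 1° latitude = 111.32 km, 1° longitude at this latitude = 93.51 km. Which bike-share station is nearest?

Distances from 32.859°S, 149.809°E:
3: √((-0.011·111.32)² + (0.019·93.51)²) = √(1.49945 + 3.15663) = 2.158 km
4: √((-0.001·111.32)² + (-0.005·93.51)²) = √(0.01239 + 0.21860) = 0.481 km
5: √((0.001·111.32)² + (0.010·93.51)²) = √(0.01239 + 0.87441) = 0.942 km
6: √((0.002·111.32)² + (0.020·93.51)²) = √(0.04957 + 3.49765) = 1.883 km
7: √((-0.018·111.32)² + (0.006·93.51)²) = √(4.01505 + 0.31479) = 2.081 km
8: √((-0.003·111.32)² + (-0.009·93.51)²) = √(0.11153 + 0.70827) = 0.905 km
Minimum: 4 at 0.481 km.

4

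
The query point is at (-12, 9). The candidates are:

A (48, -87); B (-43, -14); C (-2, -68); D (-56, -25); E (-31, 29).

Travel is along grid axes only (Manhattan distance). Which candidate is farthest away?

Distances from (-12, 9):
A: 156
B: 54
C: 87
D: 78
E: 39
Maximum: A at 156.

A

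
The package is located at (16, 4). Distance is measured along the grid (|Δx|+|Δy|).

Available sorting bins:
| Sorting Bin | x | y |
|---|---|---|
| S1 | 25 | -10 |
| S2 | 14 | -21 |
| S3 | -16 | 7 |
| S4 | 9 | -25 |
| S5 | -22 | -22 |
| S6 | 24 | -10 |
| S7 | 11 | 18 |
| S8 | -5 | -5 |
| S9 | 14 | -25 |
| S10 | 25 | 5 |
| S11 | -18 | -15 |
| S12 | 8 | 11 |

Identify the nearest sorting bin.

Distances from (16, 4):
S1: |9| + |-14| = 9 + 14 = 23
S2: |-2| + |-25| = 2 + 25 = 27
S3: |-32| + |3| = 32 + 3 = 35
S4: |-7| + |-29| = 7 + 29 = 36
S5: |-38| + |-26| = 38 + 26 = 64
S6: |8| + |-14| = 8 + 14 = 22
S7: |-5| + |14| = 5 + 14 = 19
S8: |-21| + |-9| = 21 + 9 = 30
S9: |-2| + |-29| = 2 + 29 = 31
S10: |9| + |1| = 9 + 1 = 10
S11: |-34| + |-19| = 34 + 19 = 53
S12: |-8| + |7| = 8 + 7 = 15
Minimum: S10 at 10.

S10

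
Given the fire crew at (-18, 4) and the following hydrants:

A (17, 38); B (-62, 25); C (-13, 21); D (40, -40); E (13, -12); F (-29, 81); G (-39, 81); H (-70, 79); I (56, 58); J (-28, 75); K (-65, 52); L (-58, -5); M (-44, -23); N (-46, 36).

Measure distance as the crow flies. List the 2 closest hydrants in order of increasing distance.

Distances from (-18, 4):
A: 48.80
B: 48.75
C: 17.72
D: 72.80
E: 34.89
F: 77.78
G: 79.81
H: 91.26
I: 91.61
J: 71.70
K: 67.18
L: 41.00
M: 37.48
N: 42.52
Sorted: C (17.72) < E (34.89) < M (37.48) < L (41.00) < …

C, E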